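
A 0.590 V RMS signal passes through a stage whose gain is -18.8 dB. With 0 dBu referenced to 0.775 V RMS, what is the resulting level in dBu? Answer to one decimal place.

Input level: 20·log₁₀(0.590/0.775) = -2.37 dBu.
Output: -2.37 − 18.8 = -21.2 dBu.

-21.2 dBu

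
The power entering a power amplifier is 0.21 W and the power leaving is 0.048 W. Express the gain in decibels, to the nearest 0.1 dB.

For a power ratio, dB = 10·log₁₀(P₂/P₁).
10·log₁₀(0.048/0.21) = 10·log₁₀(0.2286) = -6.4 dB.

-6.4 dB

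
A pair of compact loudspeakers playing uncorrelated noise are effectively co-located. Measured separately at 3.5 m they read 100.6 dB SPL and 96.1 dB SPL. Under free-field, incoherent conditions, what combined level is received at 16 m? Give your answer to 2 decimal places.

Combined at 3.5 m: 10·log₁₀(10^(100.6/10)+10^(96.1/10)) = 101.919 dB SPL.
Then apply −20·log₁₀(16/3.5) = -13.201 dB → 88.72 dB SPL.

88.72 dB SPL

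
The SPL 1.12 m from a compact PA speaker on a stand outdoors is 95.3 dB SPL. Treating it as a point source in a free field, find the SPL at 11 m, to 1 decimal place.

75.5 dB SPL

Inverse-square spreading gives ΔL = −20·log₁₀(d₂/d₁).
ΔL = −20·log₁₀(11/1.12) = -19.84 dB, so L₂ = 95.3 + (-19.84) = 75.5 dB SPL.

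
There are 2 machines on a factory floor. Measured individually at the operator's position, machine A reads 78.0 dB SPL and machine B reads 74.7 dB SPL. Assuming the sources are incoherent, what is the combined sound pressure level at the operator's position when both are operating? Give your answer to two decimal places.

79.67 dB SPL

Incoherent sources sum as intensities:
L_total = 10·log₁₀(10^(78.0/10) + 10^(74.7/10)) = 10·log₁₀(92610000) = 79.67 dB SPL.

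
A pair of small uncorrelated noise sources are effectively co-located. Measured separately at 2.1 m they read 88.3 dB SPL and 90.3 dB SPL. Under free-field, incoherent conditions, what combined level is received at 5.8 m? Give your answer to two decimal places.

83.60 dB SPL

Combined at 2.1 m: 10·log₁₀(10^(88.3/10)+10^(90.3/10)) = 92.424 dB SPL.
Then apply −20·log₁₀(5.8/2.1) = -8.824 dB → 83.60 dB SPL.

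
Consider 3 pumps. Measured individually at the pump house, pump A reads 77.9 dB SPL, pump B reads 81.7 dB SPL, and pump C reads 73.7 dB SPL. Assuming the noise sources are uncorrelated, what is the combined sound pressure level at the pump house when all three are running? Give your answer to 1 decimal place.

Incoherent sources sum as intensities:
L_total = 10·log₁₀(10^(77.9/10) + 10^(81.7/10) + 10^(73.7/10)) = 10·log₁₀(233000000) = 83.7 dB SPL.

83.7 dB SPL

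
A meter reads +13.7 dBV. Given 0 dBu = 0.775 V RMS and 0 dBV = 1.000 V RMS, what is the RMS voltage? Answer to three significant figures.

V = 1.000 V × 10^(+13.7/20).
= 1.000 × 4.842 = 4.84 V.

4.84 V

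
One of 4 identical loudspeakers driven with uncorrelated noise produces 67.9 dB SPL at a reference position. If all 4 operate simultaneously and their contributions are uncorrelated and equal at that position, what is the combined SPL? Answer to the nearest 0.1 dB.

4 equal incoherent sources raise the level by 10·log₁₀(4) = 6.02 dB.
L_total = 67.9 + 6.02 = 73.9 dB SPL.

73.9 dB SPL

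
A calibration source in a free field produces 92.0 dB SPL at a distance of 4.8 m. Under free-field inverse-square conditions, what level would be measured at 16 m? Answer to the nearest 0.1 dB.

81.5 dB SPL

Free-field point source: level drops by 20·log₁₀ of the distance ratio.
ΔL = −20·log₁₀(16/4.8) = -10.46 dB, so L₂ = 92.0 + (-10.46) = 81.5 dB SPL.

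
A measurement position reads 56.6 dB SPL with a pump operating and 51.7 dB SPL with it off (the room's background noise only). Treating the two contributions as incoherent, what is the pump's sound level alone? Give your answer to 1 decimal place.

Subtract intensities: L_src = 10·log₁₀(10^(L_total/10) − 10^(L_bg/10)).
L_src = 10·log₁₀(10^(56.6/10) − 10^(51.7/10)) = 10·log₁₀(309200) = 54.9 dB SPL.

54.9 dB SPL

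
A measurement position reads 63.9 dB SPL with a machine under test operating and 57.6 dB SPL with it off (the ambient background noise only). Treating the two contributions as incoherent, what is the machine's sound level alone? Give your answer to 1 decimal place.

62.7 dB SPL

Remove the background by subtracting linear intensities:
L_src = 10·log₁₀(10^(63.9/10) − 10^(57.6/10)) = 10·log₁₀(1879000) = 62.7 dB SPL.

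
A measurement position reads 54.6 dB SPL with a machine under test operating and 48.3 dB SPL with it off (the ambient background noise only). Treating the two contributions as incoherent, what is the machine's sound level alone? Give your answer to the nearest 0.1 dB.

Remove the background by subtracting linear intensities:
L_src = 10·log₁₀(10^(54.6/10) − 10^(48.3/10)) = 10·log₁₀(220800) = 53.4 dB SPL.

53.4 dB SPL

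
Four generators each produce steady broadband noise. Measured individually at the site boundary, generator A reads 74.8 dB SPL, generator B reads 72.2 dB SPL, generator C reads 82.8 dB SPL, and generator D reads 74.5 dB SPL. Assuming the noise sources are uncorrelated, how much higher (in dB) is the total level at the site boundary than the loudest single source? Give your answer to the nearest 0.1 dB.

1.4 dB

Incoherent sources sum as intensities:
L_total = 10·log₁₀(10^(74.8/10) + 10^(72.2/10) + 10^(82.8/10) + 10^(74.5/10)) = 84.24 dB SPL.
Excess over the loudest (82.8 dB): 84.24 − 82.8 = 1.4 dB.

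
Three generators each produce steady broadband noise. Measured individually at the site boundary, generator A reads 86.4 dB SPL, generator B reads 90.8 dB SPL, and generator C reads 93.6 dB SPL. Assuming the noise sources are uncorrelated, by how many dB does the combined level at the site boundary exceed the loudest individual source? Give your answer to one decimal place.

Incoherent sources sum as intensities:
L_total = 10·log₁₀(10^(86.4/10) + 10^(90.8/10) + 10^(93.6/10)) = 95.94 dB SPL.
Excess over the loudest (93.6 dB): 95.94 − 93.6 = 2.3 dB.

2.3 dB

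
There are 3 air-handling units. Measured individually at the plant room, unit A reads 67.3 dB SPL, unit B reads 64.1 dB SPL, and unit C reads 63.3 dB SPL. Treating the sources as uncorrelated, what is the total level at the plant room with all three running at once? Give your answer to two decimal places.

Add the sources as powers (linear), then convert back to dB:
L_total = 10·log₁₀(10^(67.3/10) + 10^(64.1/10) + 10^(63.3/10)) = 10·log₁₀(10080000) = 70.03 dB SPL.

70.03 dB SPL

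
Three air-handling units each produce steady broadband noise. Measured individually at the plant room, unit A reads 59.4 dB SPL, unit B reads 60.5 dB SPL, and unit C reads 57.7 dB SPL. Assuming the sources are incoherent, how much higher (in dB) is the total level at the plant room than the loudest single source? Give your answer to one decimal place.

Uncorrelated sources add in intensity (power), not in dB.
L_total = 10·log₁₀(10^(59.4/10) + 10^(60.5/10) + 10^(57.7/10)) = 64.12 dB SPL.
Excess over the loudest (60.5 dB): 64.12 − 60.5 = 3.6 dB.

3.6 dB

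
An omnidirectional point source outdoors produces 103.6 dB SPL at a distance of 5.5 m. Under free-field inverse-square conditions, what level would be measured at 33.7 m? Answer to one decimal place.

87.9 dB SPL

Inverse-square spreading gives ΔL = −20·log₁₀(d₂/d₁).
ΔL = −20·log₁₀(33.7/5.5) = -15.75 dB, so L₂ = 103.6 + (-15.75) = 87.9 dB SPL.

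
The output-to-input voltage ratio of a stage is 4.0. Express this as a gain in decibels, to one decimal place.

For a voltage ratio, dB = 20·log₁₀(V₂/V₁).
20·log₁₀(4.0) = 12.0 dB.

12.0 dB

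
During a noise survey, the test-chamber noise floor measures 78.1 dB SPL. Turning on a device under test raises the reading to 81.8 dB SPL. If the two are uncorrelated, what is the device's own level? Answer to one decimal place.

Subtract intensities: L_src = 10·log₁₀(10^(L_total/10) − 10^(L_bg/10)).
L_src = 10·log₁₀(10^(81.8/10) − 10^(78.1/10)) = 10·log₁₀(86790000) = 79.4 dB SPL.

79.4 dB SPL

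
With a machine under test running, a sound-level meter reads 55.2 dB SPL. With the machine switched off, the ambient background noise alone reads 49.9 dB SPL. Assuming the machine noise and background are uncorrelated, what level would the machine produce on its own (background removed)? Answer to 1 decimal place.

53.7 dB SPL

Background correction is a power subtraction:
L_src = 10·log₁₀(10^(55.2/10) − 10^(49.9/10)) = 10·log₁₀(233400) = 53.7 dB SPL.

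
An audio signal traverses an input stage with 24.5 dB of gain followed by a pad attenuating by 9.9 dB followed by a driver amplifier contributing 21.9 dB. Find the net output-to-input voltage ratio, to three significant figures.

Net gain = 24.5 + (−9.9) + 21.9 = 36.5 dB.
Voltage ratio = 10^(36.5/20) = 66.8.

66.8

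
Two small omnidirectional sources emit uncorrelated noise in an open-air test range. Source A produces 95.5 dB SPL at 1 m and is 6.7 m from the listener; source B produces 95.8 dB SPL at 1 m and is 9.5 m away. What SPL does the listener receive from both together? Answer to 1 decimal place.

At the listener: L_A = 95.5 − 20·log₁₀(6.7) = 78.98 dB; L_B = 95.8 − 20·log₁₀(9.5) = 76.25 dB.
Combined: 10·log₁₀(10^(78.98/10)+10^(76.25/10)) = 80.8 dB SPL.

80.8 dB SPL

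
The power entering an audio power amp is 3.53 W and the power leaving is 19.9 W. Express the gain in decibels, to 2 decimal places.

7.51 dB

Power ratio → dB uses the 10·log₁₀ form:
10·log₁₀(19.9/3.53) = 10·log₁₀(5.637) = 7.51 dB.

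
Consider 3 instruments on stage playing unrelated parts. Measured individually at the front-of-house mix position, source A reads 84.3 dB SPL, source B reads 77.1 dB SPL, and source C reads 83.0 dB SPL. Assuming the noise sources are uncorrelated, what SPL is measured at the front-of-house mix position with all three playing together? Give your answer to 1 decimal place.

Uncorrelated sources add in intensity (power), not in dB.
L_total = 10·log₁₀(10^(84.3/10) + 10^(77.1/10) + 10^(83.0/10)) = 10·log₁₀(520000000) = 87.2 dB SPL.

87.2 dB SPL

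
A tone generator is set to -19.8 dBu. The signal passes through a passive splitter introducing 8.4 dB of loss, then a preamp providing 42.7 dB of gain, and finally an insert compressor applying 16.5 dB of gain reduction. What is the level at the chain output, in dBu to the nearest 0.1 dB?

In dB, series stages simply add:
-19.8 − 8.4 + 42.7 − 16.5 = -2.0 dBu.

-2.0 dBu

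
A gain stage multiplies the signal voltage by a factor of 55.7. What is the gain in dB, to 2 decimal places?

Voltage is an amplitude quantity, so gain = 20·log₁₀(V_out/V_in).
20·log₁₀(55.7) = 34.92 dB.

34.92 dB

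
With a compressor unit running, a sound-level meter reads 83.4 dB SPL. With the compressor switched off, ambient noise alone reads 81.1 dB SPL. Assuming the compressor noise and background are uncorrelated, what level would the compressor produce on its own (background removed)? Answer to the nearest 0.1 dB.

Remove the background by subtracting linear intensities:
L_src = 10·log₁₀(10^(83.4/10) − 10^(81.1/10)) = 10·log₁₀(89950000) = 79.5 dB SPL.

79.5 dB SPL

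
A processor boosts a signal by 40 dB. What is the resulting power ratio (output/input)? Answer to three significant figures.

Power ratio = 10^(dB/10).
10^(40/10) = 10^(4.000) = 10000.

10000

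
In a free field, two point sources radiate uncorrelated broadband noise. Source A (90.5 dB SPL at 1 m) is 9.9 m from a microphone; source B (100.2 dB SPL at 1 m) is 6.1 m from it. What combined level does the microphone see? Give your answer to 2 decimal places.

84.67 dB SPL

At the listener: L_A = 90.5 − 20·log₁₀(9.9) = 70.587 dB; L_B = 100.2 − 20·log₁₀(6.1) = 84.493 dB.
Combined: 10·log₁₀(10^(70.587/10)+10^(84.493/10)) = 84.67 dB SPL.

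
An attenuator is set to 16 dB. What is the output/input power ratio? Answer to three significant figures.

0.0251

Power ratio = 10^(dB/10).
10^(-16/10) = 10^(-1.600) = 0.0251.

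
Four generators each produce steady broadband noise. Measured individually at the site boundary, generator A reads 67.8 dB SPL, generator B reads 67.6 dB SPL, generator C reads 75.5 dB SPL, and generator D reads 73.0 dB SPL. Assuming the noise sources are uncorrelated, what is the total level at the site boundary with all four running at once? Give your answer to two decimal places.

78.27 dB SPL

Incoherent sources sum as intensities:
L_total = 10·log₁₀(10^(67.8/10) + 10^(67.6/10) + 10^(75.5/10) + 10^(73.0/10)) = 10·log₁₀(67210000) = 78.27 dB SPL.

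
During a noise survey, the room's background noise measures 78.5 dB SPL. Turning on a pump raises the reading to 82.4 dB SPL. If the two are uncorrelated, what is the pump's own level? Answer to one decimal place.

Remove the background by subtracting linear intensities:
L_src = 10·log₁₀(10^(82.4/10) − 10^(78.5/10)) = 10·log₁₀(103000000) = 80.1 dB SPL.

80.1 dB SPL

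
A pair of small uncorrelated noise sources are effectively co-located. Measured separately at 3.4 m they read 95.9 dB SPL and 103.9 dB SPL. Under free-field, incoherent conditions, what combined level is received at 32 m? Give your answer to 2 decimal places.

Combined at 3.4 m: 10·log₁₀(10^(95.9/10)+10^(103.9/10)) = 104.539 dB SPL.
Then apply −20·log₁₀(32/3.4) = -19.473 dB → 85.07 dB SPL.

85.07 dB SPL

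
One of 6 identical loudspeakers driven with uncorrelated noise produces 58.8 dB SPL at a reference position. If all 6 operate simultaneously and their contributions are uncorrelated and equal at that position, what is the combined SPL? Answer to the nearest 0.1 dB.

66.6 dB SPL

6 equal incoherent sources raise the level by 10·log₁₀(6) = 7.78 dB.
L_total = 58.8 + 7.78 = 66.6 dB SPL.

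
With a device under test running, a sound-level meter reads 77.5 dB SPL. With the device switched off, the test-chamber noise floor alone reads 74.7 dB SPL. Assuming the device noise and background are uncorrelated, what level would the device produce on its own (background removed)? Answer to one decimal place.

74.3 dB SPL

Remove the background by subtracting linear intensities:
L_src = 10·log₁₀(10^(77.5/10) − 10^(74.7/10)) = 10·log₁₀(26720000) = 74.3 dB SPL.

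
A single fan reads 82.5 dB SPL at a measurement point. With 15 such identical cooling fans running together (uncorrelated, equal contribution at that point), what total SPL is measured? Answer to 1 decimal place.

15 equal incoherent sources raise the level by 10·log₁₀(15) = 11.76 dB.
L_total = 82.5 + 11.76 = 94.3 dB SPL.

94.3 dB SPL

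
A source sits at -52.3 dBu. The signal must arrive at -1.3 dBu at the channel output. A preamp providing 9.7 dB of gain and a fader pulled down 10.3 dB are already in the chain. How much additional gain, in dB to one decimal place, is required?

51.6 dB

The required make-up gain is the shortfall in the dB sum.
G = -1.3 − (-52.3) − 9.7 + 10.3 = 51.6 dB.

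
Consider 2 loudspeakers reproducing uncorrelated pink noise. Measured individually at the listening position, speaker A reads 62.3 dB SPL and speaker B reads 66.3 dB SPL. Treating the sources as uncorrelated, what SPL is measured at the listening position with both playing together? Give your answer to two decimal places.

Add the sources as powers (linear), then convert back to dB:
L_total = 10·log₁₀(10^(62.3/10) + 10^(66.3/10)) = 10·log₁₀(5964000) = 67.76 dB SPL.

67.76 dB SPL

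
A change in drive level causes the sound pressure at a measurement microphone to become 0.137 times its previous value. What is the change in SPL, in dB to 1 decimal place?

-17.3 dB

Sound pressure is an amplitude quantity: ΔL = 20·log₁₀(p₂/p₁).
20·log₁₀(0.137) = -17.3 dB.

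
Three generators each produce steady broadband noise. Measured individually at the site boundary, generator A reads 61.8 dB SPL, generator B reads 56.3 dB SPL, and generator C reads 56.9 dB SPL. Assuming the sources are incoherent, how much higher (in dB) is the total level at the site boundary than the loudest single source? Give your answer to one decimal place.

2.1 dB

Incoherent sources sum as intensities:
L_total = 10·log₁₀(10^(61.8/10) + 10^(56.3/10) + 10^(56.9/10)) = 63.86 dB SPL.
Excess over the loudest (61.8 dB): 63.86 − 61.8 = 2.1 dB.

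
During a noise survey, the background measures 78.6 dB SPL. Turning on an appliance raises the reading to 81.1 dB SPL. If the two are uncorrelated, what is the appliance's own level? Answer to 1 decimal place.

Background correction is a power subtraction:
L_src = 10·log₁₀(10^(81.1/10) − 10^(78.6/10)) = 10·log₁₀(56380000) = 77.5 dB SPL.

77.5 dB SPL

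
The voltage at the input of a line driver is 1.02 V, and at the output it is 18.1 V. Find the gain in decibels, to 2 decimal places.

24.98 dB

Voltage ratio → dB uses the 20·log₁₀ form:
20·log₁₀(18.1/1.02) = 20·log₁₀(17.75) = 24.98 dB.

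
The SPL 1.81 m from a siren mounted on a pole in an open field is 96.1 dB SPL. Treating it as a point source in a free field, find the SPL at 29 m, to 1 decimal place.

72.0 dB SPL

Inverse-square spreading gives ΔL = −20·log₁₀(d₂/d₁).
ΔL = −20·log₁₀(29/1.81) = -24.09 dB, so L₂ = 96.1 + (-24.09) = 72.0 dB SPL.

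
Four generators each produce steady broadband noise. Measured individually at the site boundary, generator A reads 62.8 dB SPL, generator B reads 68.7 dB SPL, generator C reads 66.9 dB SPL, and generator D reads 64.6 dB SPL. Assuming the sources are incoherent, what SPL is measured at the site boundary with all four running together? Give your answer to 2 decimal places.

Uncorrelated sources add in intensity (power), not in dB.
L_total = 10·log₁₀(10^(62.8/10) + 10^(68.7/10) + 10^(66.9/10) + 10^(64.6/10)) = 10·log₁₀(17100000) = 72.33 dB SPL.

72.33 dB SPL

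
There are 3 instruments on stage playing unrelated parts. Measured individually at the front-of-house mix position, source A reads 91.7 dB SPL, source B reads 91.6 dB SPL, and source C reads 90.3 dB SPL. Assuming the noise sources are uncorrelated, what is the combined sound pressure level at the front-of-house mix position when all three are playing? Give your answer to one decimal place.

96.0 dB SPL

Add the sources as powers (linear), then convert back to dB:
L_total = 10·log₁₀(10^(91.7/10) + 10^(91.6/10) + 10^(90.3/10)) = 10·log₁₀(3996000000) = 96.0 dB SPL.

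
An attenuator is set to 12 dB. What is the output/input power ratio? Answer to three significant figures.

Power ratio = 10^(dB/10).
10^(-12/10) = 10^(-1.200) = 0.0631.

0.0631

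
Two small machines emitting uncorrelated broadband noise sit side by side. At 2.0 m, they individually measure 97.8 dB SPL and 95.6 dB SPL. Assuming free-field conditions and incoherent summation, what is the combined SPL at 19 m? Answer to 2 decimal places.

Combined at 2.0 m: 10·log₁₀(10^(97.8/10)+10^(95.6/10)) = 99.848 dB SPL.
Then apply −20·log₁₀(19/2.0) = -19.554 dB → 80.29 dB SPL.

80.29 dB SPL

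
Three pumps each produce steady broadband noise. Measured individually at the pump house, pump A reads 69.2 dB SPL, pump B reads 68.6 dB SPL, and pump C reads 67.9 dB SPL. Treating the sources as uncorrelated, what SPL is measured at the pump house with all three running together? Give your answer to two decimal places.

73.37 dB SPL

Add the sources as powers (linear), then convert back to dB:
L_total = 10·log₁₀(10^(69.2/10) + 10^(68.6/10) + 10^(67.9/10)) = 10·log₁₀(21730000) = 73.37 dB SPL.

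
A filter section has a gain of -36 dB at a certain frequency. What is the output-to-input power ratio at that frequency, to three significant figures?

Power ratio = 10^(dB/10).
10^(-36/10) = 10^(-3.600) = 0.000251.

0.000251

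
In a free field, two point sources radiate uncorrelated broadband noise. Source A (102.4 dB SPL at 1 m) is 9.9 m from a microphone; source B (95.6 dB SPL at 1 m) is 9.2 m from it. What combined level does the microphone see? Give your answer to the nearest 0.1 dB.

83.4 dB SPL

At the listener: L_A = 102.4 − 20·log₁₀(9.9) = 82.49 dB; L_B = 95.6 − 20·log₁₀(9.2) = 76.32 dB.
Combined: 10·log₁₀(10^(82.49/10)+10^(76.32/10)) = 83.4 dB SPL.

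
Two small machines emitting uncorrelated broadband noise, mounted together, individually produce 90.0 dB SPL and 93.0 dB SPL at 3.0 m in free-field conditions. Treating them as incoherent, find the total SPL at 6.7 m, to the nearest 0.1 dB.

Combined at 3.0 m: 10·log₁₀(10^(90.0/10)+10^(93.0/10)) = 94.76 dB SPL.
Then apply −20·log₁₀(6.7/3.0) = -6.98 dB → 87.8 dB SPL.

87.8 dB SPL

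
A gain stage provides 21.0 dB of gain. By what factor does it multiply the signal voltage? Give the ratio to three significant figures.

11.2

Voltage ratio = 10^(dB/20).
10^(21.0/20) = 10^(1.050) = 11.2.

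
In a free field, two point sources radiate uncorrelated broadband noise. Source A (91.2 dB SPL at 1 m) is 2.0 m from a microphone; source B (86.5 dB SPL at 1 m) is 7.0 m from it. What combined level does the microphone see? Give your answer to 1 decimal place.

At the listener: L_A = 91.2 − 20·log₁₀(2.0) = 85.18 dB; L_B = 86.5 − 20·log₁₀(7.0) = 69.60 dB.
Combined: 10·log₁₀(10^(85.18/10)+10^(69.60/10)) = 85.3 dB SPL.

85.3 dB SPL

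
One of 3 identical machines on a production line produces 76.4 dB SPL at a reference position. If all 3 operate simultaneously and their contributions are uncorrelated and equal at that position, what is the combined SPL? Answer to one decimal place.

3 equal incoherent sources raise the level by 10·log₁₀(3) = 4.77 dB.
L_total = 76.4 + 4.77 = 81.2 dB SPL.

81.2 dB SPL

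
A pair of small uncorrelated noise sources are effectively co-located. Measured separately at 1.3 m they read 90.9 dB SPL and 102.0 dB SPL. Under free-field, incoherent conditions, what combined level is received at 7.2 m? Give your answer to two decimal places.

Combined at 1.3 m: 10·log₁₀(10^(90.9/10)+10^(102.0/10)) = 102.325 dB SPL.
Then apply −20·log₁₀(7.2/1.3) = -14.868 dB → 87.46 dB SPL.

87.46 dB SPL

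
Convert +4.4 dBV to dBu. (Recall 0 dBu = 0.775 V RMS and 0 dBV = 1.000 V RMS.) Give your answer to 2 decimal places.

The offset between the scales is 20·log₁₀(0.775/1.000) = −2.214 dB.
So dBu = +4.4 + 2.214 = +6.61 dBu.

+6.61 dBu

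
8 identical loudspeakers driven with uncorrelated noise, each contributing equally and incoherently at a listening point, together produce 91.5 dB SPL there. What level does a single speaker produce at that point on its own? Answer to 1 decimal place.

82.5 dB SPL

8 equal incoherent sources add 10·log₁₀(8) = 9.03 dB over one source.
L_one = 91.5 − 9.03 = 82.5 dB SPL.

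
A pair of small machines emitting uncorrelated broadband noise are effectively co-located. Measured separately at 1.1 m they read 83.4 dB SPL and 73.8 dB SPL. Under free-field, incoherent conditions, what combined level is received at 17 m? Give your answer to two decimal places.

60.07 dB SPL

Combined at 1.1 m: 10·log₁₀(10^(83.4/10)+10^(73.8/10)) = 83.852 dB SPL.
Then apply −20·log₁₀(17/1.1) = -23.781 dB → 60.07 dB SPL.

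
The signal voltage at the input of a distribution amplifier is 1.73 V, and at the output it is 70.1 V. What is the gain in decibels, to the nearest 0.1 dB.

For a voltage ratio, dB = 20·log₁₀(V₂/V₁).
20·log₁₀(70.1/1.73) = 20·log₁₀(40.52) = 32.2 dB.

32.2 dB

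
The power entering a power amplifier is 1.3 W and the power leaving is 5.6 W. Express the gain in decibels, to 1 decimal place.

Power ratio → dB uses the 10·log₁₀ form:
10·log₁₀(5.6/1.3) = 10·log₁₀(4.308) = 6.3 dB.

6.3 dB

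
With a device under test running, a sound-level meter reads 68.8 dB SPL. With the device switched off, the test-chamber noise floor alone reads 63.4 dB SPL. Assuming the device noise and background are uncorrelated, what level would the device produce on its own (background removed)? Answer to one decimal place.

67.3 dB SPL

Subtract intensities: L_src = 10·log₁₀(10^(L_total/10) − 10^(L_bg/10)).
L_src = 10·log₁₀(10^(68.8/10) − 10^(63.4/10)) = 10·log₁₀(5398000) = 67.3 dB SPL.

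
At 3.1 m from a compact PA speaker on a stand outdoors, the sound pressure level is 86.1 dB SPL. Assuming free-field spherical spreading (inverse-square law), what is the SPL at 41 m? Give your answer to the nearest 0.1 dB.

63.7 dB SPL

Free-field point source: level drops by 20·log₁₀ of the distance ratio.
ΔL = −20·log₁₀(41/3.1) = -22.43 dB, so L₂ = 86.1 + (-22.43) = 63.7 dB SPL.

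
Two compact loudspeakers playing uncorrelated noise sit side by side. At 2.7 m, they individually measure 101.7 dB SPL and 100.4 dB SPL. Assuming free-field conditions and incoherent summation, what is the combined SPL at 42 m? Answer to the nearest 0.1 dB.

Combined at 2.7 m: 10·log₁₀(10^(101.7/10)+10^(100.4/10)) = 104.11 dB SPL.
Then apply −20·log₁₀(42/2.7) = -23.84 dB → 80.3 dB SPL.

80.3 dB SPL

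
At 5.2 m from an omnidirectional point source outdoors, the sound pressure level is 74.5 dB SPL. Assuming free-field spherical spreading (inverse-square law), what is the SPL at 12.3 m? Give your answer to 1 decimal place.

67.0 dB SPL

For a point source in a free field, ΔL = −20·log₁₀(d₂/d₁).
ΔL = −20·log₁₀(12.3/5.2) = -7.48 dB, so L₂ = 74.5 + (-7.48) = 67.0 dB SPL.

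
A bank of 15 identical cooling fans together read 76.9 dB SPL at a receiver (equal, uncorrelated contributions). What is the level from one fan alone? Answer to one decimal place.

15 equal incoherent sources add 10·log₁₀(15) = 11.76 dB over one source.
L_one = 76.9 − 11.76 = 65.1 dB SPL.

65.1 dB SPL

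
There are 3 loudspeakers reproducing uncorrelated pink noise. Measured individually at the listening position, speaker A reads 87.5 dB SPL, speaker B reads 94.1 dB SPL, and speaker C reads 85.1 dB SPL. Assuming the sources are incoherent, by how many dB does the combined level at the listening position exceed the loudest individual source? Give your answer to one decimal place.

1.3 dB

Add the sources as powers (linear), then convert back to dB:
L_total = 10·log₁₀(10^(87.5/10) + 10^(94.1/10) + 10^(85.1/10)) = 95.39 dB SPL.
Excess over the loudest (94.1 dB): 95.39 − 94.1 = 1.3 dB.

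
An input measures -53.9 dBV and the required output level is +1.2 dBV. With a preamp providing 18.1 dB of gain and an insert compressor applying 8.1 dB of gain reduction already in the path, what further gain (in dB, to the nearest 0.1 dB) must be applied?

45.1 dB

The required make-up gain is the shortfall in the dB sum.
G = +1.2 − (-53.9) − 18.1 + 8.1 = 45.1 dB.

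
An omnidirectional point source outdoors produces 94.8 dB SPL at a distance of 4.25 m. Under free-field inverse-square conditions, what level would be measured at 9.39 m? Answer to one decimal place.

Inverse-square spreading gives ΔL = −20·log₁₀(d₂/d₁).
ΔL = −20·log₁₀(9.39/4.25) = -6.89 dB, so L₂ = 94.8 + (-6.89) = 87.9 dB SPL.

87.9 dB SPL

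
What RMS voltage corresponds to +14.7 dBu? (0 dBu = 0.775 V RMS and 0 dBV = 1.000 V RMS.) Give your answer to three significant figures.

V = 0.775 V × 10^(+14.7/20).
= 0.775 × 5.433 = 4.21 V.

4.21 V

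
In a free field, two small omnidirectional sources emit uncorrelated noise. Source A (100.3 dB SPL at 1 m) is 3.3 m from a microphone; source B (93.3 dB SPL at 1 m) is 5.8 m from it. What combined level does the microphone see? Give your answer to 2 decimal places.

90.20 dB SPL

At the listener: L_A = 100.3 − 20·log₁₀(3.3) = 89.930 dB; L_B = 93.3 − 20·log₁₀(5.8) = 78.031 dB.
Combined: 10·log₁₀(10^(89.930/10)+10^(78.031/10)) = 90.20 dB SPL.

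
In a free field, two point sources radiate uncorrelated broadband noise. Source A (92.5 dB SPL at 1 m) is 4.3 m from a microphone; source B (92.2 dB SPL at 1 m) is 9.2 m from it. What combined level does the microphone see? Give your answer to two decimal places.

At the listener: L_A = 92.5 − 20·log₁₀(4.3) = 79.831 dB; L_B = 92.2 − 20·log₁₀(9.2) = 72.924 dB.
Combined: 10·log₁₀(10^(79.831/10)+10^(72.924/10)) = 80.64 dB SPL.

80.64 dB SPL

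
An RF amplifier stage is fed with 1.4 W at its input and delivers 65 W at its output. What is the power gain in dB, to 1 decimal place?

16.7 dB

Power ratio → dB uses the 10·log₁₀ form:
10·log₁₀(65/1.4) = 10·log₁₀(46.43) = 16.7 dB.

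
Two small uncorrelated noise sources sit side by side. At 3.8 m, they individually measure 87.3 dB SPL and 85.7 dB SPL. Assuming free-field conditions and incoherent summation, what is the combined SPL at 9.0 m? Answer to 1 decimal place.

82.1 dB SPL

Combined at 3.8 m: 10·log₁₀(10^(87.3/10)+10^(85.7/10)) = 89.58 dB SPL.
Then apply −20·log₁₀(9.0/3.8) = -7.49 dB → 82.1 dB SPL.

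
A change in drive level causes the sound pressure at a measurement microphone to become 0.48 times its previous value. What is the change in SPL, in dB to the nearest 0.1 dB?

Sound pressure is an amplitude quantity: ΔL = 20·log₁₀(p₂/p₁).
20·log₁₀(0.48) = -6.4 dB.

-6.4 dB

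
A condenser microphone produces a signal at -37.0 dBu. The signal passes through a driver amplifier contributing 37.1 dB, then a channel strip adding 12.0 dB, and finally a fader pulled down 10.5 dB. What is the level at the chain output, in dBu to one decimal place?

Cascaded gains and losses add directly in dB.
-37.0 + 37.1 + 12.0 − 10.5 = +1.6 dBu.

+1.6 dBu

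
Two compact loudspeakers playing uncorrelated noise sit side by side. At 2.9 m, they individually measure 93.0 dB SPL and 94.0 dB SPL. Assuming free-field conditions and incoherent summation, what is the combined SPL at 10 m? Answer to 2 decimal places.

85.79 dB SPL

Combined at 2.9 m: 10·log₁₀(10^(93.0/10)+10^(94.0/10)) = 96.539 dB SPL.
Then apply −20·log₁₀(10/2.9) = -10.752 dB → 85.79 dB SPL.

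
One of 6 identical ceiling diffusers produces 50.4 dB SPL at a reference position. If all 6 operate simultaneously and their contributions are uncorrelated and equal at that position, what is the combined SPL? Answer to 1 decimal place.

58.2 dB SPL

6 equal incoherent sources raise the level by 10·log₁₀(6) = 7.78 dB.
L_total = 50.4 + 7.78 = 58.2 dB SPL.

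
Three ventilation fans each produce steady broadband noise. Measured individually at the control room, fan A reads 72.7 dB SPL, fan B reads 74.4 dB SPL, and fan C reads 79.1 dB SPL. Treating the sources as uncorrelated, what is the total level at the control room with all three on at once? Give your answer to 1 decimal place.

81.1 dB SPL

Uncorrelated sources add in intensity (power), not in dB.
L_total = 10·log₁₀(10^(72.7/10) + 10^(74.4/10) + 10^(79.1/10)) = 10·log₁₀(127400000) = 81.1 dB SPL.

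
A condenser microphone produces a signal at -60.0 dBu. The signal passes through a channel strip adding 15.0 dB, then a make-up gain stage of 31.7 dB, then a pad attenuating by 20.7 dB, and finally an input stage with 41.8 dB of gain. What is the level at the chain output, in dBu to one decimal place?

+7.8 dBu

In dB, series stages simply add:
-60.0 + 15.0 + 31.7 − 20.7 + 41.8 = +7.8 dBu.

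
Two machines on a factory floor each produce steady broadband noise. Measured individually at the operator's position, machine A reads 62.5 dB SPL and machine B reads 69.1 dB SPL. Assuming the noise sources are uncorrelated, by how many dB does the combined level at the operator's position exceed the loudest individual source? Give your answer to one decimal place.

Add the sources as powers (linear), then convert back to dB:
L_total = 10·log₁₀(10^(62.5/10) + 10^(69.1/10)) = 69.96 dB SPL.
Excess over the loudest (69.1 dB): 69.96 − 69.1 = 0.9 dB.

0.9 dB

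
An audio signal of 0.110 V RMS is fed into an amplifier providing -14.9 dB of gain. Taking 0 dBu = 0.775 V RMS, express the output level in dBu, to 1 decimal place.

Input level: 20·log₁₀(0.110/0.775) = -16.96 dBu.
Output: -16.96 − 14.9 = -31.9 dBu.

-31.9 dBu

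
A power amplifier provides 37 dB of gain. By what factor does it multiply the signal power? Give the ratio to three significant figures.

5010

Power ratio = 10^(dB/10).
10^(37/10) = 10^(3.700) = 5010.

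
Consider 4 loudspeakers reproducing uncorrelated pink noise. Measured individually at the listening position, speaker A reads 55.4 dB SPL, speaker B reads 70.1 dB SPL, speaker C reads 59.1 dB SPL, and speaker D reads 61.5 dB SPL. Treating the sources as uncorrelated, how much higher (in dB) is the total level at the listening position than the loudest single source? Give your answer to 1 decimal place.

Add the sources as powers (linear), then convert back to dB:
L_total = 10·log₁₀(10^(55.4/10) + 10^(70.1/10) + 10^(59.1/10) + 10^(61.5/10)) = 71.07 dB SPL.
Excess over the loudest (70.1 dB): 71.07 − 70.1 = 1.0 dB.

1.0 dB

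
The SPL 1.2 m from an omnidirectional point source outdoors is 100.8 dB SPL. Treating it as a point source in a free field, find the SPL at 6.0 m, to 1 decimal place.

86.8 dB SPL

Inverse-square spreading gives ΔL = −20·log₁₀(d₂/d₁).
ΔL = −20·log₁₀(6.0/1.2) = -13.98 dB, so L₂ = 100.8 + (-13.98) = 86.8 dB SPL.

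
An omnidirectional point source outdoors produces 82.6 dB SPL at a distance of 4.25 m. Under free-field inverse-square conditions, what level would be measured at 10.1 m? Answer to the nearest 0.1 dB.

Free-field point source: level drops by 20·log₁₀ of the distance ratio.
ΔL = −20·log₁₀(10.1/4.25) = -7.52 dB, so L₂ = 82.6 + (-7.52) = 75.1 dB SPL.

75.1 dB SPL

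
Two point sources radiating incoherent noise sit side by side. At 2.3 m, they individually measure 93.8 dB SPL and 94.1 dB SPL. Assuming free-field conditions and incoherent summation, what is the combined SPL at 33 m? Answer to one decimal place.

73.8 dB SPL

Combined at 2.3 m: 10·log₁₀(10^(93.8/10)+10^(94.1/10)) = 96.96 dB SPL.
Then apply −20·log₁₀(33/2.3) = -23.14 dB → 73.8 dB SPL.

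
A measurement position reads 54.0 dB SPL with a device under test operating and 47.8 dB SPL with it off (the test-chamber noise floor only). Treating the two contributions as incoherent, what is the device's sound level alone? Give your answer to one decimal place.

Background correction is a power subtraction:
L_src = 10·log₁₀(10^(54.0/10) − 10^(47.8/10)) = 10·log₁₀(190900) = 52.8 dB SPL.

52.8 dB SPL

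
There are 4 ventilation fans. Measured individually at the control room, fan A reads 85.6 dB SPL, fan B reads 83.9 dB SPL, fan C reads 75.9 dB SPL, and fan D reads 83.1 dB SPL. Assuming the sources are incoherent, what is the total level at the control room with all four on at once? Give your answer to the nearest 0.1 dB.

89.3 dB SPL

Incoherent sources sum as intensities:
L_total = 10·log₁₀(10^(85.6/10) + 10^(83.9/10) + 10^(75.9/10) + 10^(83.1/10)) = 10·log₁₀(851600000) = 89.3 dB SPL.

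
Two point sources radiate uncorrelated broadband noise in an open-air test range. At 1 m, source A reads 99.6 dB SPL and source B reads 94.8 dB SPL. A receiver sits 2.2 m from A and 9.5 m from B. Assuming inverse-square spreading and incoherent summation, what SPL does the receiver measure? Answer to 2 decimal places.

At the listener: L_A = 99.6 − 20·log₁₀(2.2) = 92.752 dB; L_B = 94.8 − 20·log₁₀(9.5) = 75.246 dB.
Combined: 10·log₁₀(10^(92.752/10)+10^(75.246/10)) = 92.83 dB SPL.

92.83 dB SPL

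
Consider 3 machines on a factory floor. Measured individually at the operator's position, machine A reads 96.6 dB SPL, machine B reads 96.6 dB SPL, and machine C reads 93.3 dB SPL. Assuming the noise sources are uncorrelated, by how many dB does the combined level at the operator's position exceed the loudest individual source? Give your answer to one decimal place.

3.9 dB

Add the sources as powers (linear), then convert back to dB:
L_total = 10·log₁₀(10^(96.6/10) + 10^(96.6/10) + 10^(93.3/10)) = 100.52 dB SPL.
Excess over the loudest (96.6 dB): 100.52 − 96.6 = 3.9 dB.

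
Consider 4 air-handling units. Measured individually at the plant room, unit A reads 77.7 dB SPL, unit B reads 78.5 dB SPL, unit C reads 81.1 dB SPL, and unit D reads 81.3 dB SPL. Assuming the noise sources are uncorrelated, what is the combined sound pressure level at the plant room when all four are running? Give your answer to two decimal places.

Incoherent sources sum as intensities:
L_total = 10·log₁₀(10^(77.7/10) + 10^(78.5/10) + 10^(81.1/10) + 10^(81.3/10)) = 10·log₁₀(393400000) = 85.95 dB SPL.

85.95 dB SPL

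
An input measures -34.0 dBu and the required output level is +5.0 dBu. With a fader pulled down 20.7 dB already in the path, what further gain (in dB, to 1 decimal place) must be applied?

The required make-up gain is the shortfall in the dB sum.
G = +5.0 − (-34.0) + 20.7 = 59.7 dB.

59.7 dB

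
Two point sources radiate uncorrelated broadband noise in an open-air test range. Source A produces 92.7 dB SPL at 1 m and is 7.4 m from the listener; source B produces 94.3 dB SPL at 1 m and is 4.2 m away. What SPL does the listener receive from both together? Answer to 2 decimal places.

82.71 dB SPL

At the listener: L_A = 92.7 − 20·log₁₀(7.4) = 75.315 dB; L_B = 94.3 − 20·log₁₀(4.2) = 81.835 dB.
Combined: 10·log₁₀(10^(75.315/10)+10^(81.835/10)) = 82.71 dB SPL.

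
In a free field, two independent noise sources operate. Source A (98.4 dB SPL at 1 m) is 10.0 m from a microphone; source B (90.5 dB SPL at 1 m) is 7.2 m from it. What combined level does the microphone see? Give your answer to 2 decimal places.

At the listener: L_A = 98.4 − 20·log₁₀(10.0) = 78.400 dB; L_B = 90.5 − 20·log₁₀(7.2) = 73.353 dB.
Combined: 10·log₁₀(10^(78.400/10)+10^(73.353/10)) = 79.58 dB SPL.

79.58 dB SPL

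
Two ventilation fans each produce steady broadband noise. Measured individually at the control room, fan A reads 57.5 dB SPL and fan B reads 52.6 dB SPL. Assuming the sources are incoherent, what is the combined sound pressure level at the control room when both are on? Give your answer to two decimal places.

Uncorrelated sources add in intensity (power), not in dB.
L_total = 10·log₁₀(10^(57.5/10) + 10^(52.6/10)) = 10·log₁₀(744300) = 58.72 dB SPL.

58.72 dB SPL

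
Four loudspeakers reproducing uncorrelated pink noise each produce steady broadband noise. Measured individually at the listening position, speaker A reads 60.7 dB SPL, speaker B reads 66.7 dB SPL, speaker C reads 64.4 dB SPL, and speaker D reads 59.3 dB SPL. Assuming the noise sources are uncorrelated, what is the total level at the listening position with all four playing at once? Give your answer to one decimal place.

69.8 dB SPL

Add the sources as powers (linear), then convert back to dB:
L_total = 10·log₁₀(10^(60.7/10) + 10^(66.7/10) + 10^(64.4/10) + 10^(59.3/10)) = 10·log₁₀(9458000) = 69.8 dB SPL.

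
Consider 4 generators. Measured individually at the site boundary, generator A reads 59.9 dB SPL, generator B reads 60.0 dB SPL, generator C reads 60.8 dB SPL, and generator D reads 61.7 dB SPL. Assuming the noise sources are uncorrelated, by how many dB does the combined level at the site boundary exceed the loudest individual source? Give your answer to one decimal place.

5.0 dB

Add the sources as powers (linear), then convert back to dB:
L_total = 10·log₁₀(10^(59.9/10) + 10^(60.0/10) + 10^(60.8/10) + 10^(61.7/10)) = 66.68 dB SPL.
Excess over the loudest (61.7 dB): 66.68 − 61.7 = 5.0 dB.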